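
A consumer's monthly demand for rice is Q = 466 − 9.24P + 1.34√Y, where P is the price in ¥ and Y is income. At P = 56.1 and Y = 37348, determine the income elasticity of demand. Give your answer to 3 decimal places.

0.627

At P = 56.1, Y = 37348: Q = 206.599.
Holding P constant, ∂Q/∂Y = 1.34/(2√Y) = 0.0034669.
η_Y = (∂Q/∂Y)·(Y/Q) = 0.0034669 × (37348/206.599) = 0.627.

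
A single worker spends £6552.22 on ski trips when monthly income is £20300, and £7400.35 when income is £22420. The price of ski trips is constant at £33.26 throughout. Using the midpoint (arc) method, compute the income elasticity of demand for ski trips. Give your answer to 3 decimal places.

1.225

With a constant price, Q₁ = 6552.22/33.26 = 197.000 and Q₂ = 7400.35/33.26 = 222.500 (equivalently, work directly with expenditure since P cancels).
Midpoint %ΔQ = (7400.35 − 6552.22)/6976.29 = 0.12157; midpoint %ΔI = (22420 − 20300)/21360 = 0.09925.
η = 0.12157 / 0.09925 = 1.225.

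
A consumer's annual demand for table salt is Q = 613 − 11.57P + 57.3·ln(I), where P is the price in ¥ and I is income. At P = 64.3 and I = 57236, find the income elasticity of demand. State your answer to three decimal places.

At P = 64.3, I = 57236: Q = 496.767.
Holding P constant, ∂Q/∂I = 57.3/I = 0.00100112.
η_I = (∂Q/∂I)·(I/Q) = 0.00100112 × (57236/496.767) = 0.115.

0.115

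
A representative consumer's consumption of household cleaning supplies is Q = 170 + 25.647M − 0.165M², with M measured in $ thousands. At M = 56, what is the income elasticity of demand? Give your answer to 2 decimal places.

0.37

At M = 56: Q = 1088.7920.
dQ/dM = 25.647 − 0.33M = 7.16700.
η = (dQ/dM)·(M/Q) = 7.16700 × (56/1088.7920) = 0.37.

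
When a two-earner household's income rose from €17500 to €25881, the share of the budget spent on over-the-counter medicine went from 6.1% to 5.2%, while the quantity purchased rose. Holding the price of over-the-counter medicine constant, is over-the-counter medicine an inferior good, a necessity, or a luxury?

Quantity rises but the budget share falls as income rises, so 0 < η < 1.

necessity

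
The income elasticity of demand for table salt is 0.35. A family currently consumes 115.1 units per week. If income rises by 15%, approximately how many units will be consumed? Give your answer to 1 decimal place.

%ΔQ ≈ η × %ΔI = 0.35 × 15% = 5.25%.
New Q ≈ 115.1 × (1 + 0.0525) = 121.1.

121.1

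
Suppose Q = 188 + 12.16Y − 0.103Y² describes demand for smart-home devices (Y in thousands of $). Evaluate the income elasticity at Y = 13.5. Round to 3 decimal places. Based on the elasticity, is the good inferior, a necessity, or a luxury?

0.380 (necessity)

At Y = 13.5: Q = 333.3882.
dQ/dY = 12.16 − 0.206Y = 9.37900.
η = (dQ/dY)·(Y/Q) = 9.37900 × (13.5/333.3882) = 0.380.
0 < η < 1 ⇒ necessity.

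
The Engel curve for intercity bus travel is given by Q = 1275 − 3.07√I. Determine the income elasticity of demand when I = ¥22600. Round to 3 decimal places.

-0.284

At I = 22600: Q = 813.478.
dQ/dI = -3.07/(2√I) = -0.0102107 at this income.
η = (dQ/dI)·(I/Q) = -0.0102107 × (22600/813.478) = -0.284.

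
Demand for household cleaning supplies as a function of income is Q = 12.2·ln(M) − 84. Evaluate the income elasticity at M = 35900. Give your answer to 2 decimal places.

0.28

At M = 35900: Q = 43.960.
dQ/dM = 12.2/M = 0.000339833 at this income.
η = (dQ/dM)·(M/Q) = 0.000339833 × (35900/43.960) = 0.28.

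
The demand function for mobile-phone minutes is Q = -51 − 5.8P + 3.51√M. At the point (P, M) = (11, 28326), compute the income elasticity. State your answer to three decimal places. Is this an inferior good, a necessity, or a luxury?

0.621 (necessity)

At P = 11, M = 28326: Q = 475.945.
Holding P constant, ∂Q/∂M = 3.51/(2√M) = 0.0104276.
η_M = (∂Q/∂M)·(M/Q) = 0.0104276 × (28326/475.945) = 0.621.
Since 0 < η < 1, this is a necessity.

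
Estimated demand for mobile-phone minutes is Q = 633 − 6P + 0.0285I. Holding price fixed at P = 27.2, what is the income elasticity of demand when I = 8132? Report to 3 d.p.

At P = 27.2, I = 8132: Q = 701.562.
Holding P constant, ∂Q/∂I = 0.0285.
η_I = (∂Q/∂I)·(I/Q) = 0.0285 × (8132/701.562) = 0.330.

0.330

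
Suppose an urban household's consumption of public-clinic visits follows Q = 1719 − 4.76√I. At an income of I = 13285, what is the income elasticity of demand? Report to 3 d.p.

-0.234

At I = 13285: Q = 1170.360.
dQ/dI = -4.76/(2√I) = -0.0206489 at this income.
η = (dQ/dI)·(I/Q) = -0.0206489 × (13285/1170.360) = -0.234.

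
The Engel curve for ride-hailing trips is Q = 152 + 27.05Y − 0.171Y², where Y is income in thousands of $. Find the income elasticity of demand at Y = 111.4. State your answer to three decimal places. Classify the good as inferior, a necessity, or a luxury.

-1.180 (inferior good)

At Y = 111.4: Q = 1043.2668.
dQ/dY = 27.05 − 0.342Y = -11.04880.
η = (dQ/dY)·(Y/Q) = -11.04880 × (111.4/1043.2668) = -1.180.
η < 0 ⇒ inferior good.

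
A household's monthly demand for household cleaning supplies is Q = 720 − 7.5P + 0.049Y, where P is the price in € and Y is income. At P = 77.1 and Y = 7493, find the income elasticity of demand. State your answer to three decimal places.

0.721

At P = 77.1, Y = 7493: Q = 508.907.
Holding P constant, ∂Q/∂Y = 0.049.
η_Y = (∂Q/∂Y)·(Y/Q) = 0.049 × (7493/508.907) = 0.721.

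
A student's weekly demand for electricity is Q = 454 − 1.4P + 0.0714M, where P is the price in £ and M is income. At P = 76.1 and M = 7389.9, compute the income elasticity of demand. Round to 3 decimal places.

At P = 76.1, M = 7389.9: Q = 875.099.
Holding P constant, ∂Q/∂M = 0.0714.
η_M = (∂Q/∂M)·(M/Q) = 0.0714 × (7389.9/875.099) = 0.603.

0.603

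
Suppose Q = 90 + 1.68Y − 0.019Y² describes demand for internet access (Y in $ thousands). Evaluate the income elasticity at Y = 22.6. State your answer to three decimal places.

At Y = 22.6: Q = 118.2636.
dQ/dY = 1.68 − 0.038Y = 0.82120.
η = (dQ/dY)·(Y/Q) = 0.82120 × (22.6/118.2636) = 0.157.

0.157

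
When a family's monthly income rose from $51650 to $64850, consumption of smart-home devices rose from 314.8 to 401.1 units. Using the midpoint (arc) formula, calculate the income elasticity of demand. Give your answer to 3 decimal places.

ΔQ = 401.1 − 314.8 = 86.3; midpoint Q̄ = (314.8 + 401.1)/2 = 357.95.
ΔI = 64850 − 51650 = 13200; midpoint Ī = (51650 + 64850)/2 = 58250.
η = (ΔQ/Q̄) ÷ (ΔI/Ī) = (86.3/357.95) ÷ (13200/58250) = 1.064.

1.064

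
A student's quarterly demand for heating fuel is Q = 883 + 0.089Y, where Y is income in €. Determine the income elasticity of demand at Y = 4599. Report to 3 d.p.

0.317

At Y = 4599: Q = 1292.311.
dQ/dY = 0.089.
η = (dQ/dY)·(Y/Q) = 0.089 × (4599/1292.311) = 0.317.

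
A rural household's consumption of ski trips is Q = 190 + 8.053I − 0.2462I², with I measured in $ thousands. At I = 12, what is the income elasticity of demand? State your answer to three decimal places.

At I = 12: Q = 251.1832.
dQ/dI = 8.053 − 0.4924I = 2.14420.
η = (dQ/dI)·(I/Q) = 2.14420 × (12/251.1832) = 0.102.

0.102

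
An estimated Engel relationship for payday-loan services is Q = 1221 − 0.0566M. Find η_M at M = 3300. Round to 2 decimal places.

-0.18

At M = 3300: Q = 1034.220.
dQ/dM = −0.0566.
η = (dQ/dM)·(M/Q) = -0.0566 × (3300/1034.220) = -0.18.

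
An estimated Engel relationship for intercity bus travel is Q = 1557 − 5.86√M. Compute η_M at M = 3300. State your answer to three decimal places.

-0.138

At M = 3300: Q = 1220.369.
dQ/dM = -5.86/(2√M) = -0.0510048 at this income.
η = (dQ/dM)·(M/Q) = -0.0510048 × (3300/1220.369) = -0.138.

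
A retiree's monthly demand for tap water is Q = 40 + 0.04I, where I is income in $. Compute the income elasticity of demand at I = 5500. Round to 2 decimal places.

0.85

At I = 5500: Q = 260.000.
dQ/dI = 0.04.
η = (dQ/dI)·(I/Q) = 0.04 × (5500/260.000) = 0.85.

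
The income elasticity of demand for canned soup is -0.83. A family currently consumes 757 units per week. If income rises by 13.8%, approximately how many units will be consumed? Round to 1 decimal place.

%ΔQ ≈ η × %ΔI = -0.83 × 13.8% = -11.454%.
New Q ≈ 757 × (1 − 0.11454) = 670.3.

670.3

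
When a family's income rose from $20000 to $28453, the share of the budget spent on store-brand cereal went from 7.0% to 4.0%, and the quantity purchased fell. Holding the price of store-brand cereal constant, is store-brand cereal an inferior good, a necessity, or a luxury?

inferior good

Quantity demanded falls as income rises, so η < 0.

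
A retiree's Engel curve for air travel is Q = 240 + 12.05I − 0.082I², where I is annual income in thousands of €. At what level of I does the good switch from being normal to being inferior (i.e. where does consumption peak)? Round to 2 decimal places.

73.48

dQ/dI = 12.05 − 0.164I.
The good is inferior where dQ/dI < 0. Setting dQ/dI = 0 gives I = 12.05 / 0.164 = 73.48.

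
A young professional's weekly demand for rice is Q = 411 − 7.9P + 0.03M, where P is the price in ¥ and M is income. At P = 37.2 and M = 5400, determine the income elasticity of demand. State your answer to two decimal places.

At P = 37.2, M = 5400: Q = 279.120.
Holding P constant, ∂Q/∂M = 0.03.
η_M = (∂Q/∂M)·(M/Q) = 0.03 × (5400/279.120) = 0.58.

0.58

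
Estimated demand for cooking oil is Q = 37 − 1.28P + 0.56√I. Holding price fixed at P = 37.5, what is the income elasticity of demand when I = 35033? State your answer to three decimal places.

At P = 37.5, I = 35033: Q = 93.816.
Holding P constant, ∂Q/∂I = 0.56/(2√I) = 0.00149596.
η_I = (∂Q/∂I)·(I/Q) = 0.00149596 × (35033/93.816) = 0.559.

0.559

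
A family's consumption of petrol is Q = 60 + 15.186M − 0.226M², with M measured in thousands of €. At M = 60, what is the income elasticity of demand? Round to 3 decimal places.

-4.545

At M = 60: Q = 157.5600.
dQ/dM = 15.186 − 0.452M = -11.93400.
η = (dQ/dM)·(M/Q) = -11.93400 × (60/157.5600) = -4.545.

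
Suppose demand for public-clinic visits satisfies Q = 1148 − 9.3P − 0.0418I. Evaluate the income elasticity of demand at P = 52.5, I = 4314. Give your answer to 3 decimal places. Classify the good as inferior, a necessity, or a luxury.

-0.376 (inferior good)

At P = 52.5, I = 4314: Q = 479.425.
Holding P constant, ∂Q/∂I = −0.0418.
η_I = (∂Q/∂I)·(I/Q) = -0.0418 × (4314/479.425) = -0.376.
Since η < 0, this is an inferior good.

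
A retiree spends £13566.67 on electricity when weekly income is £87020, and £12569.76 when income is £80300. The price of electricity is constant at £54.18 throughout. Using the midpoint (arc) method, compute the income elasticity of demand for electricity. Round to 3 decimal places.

With a constant price, Q₁ = 13566.67/54.18 = 250.400 and Q₂ = 12569.76/54.18 = 232.000 (equivalently, work directly with expenditure since P cancels).
Midpoint %ΔQ = (12569.76 − 13566.67)/13068.22 = -0.07629; midpoint %ΔI = (80300 − 87020)/83660 = -0.08033.
η = -0.07629 / -0.08033 = 0.950.

0.950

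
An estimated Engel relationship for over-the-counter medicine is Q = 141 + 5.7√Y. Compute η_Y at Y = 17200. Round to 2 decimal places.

0.42

At Y = 17200: Q = 888.548.
dQ/dY = 5.7/(2√Y) = 0.021731 at this income.
η = (dQ/dY)·(Y/Q) = 0.021731 × (17200/888.548) = 0.42.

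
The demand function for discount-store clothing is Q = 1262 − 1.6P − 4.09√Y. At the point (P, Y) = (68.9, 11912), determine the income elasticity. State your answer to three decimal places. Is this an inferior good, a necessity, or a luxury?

At P = 68.9, Y = 11912: Q = 705.369.
Holding P constant, ∂Q/∂Y = -4.09/(2√Y) = -0.018737.
η_Y = (∂Q/∂Y)·(Y/Q) = -0.018737 × (11912/705.369) = -0.316.
Since η < 0, this is an inferior good.

-0.316 (inferior good)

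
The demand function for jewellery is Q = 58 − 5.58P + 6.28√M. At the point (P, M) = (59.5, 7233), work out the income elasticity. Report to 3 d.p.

1.027

At P = 59.5, M = 7233: Q = 260.085.
Holding P constant, ∂Q/∂M = 6.28/(2√M) = 0.0369207.
η_M = (∂Q/∂M)·(M/Q) = 0.0369207 × (7233/260.085) = 1.027.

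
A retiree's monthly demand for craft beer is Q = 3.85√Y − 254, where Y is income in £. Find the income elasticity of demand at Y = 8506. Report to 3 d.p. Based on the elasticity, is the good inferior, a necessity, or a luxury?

1.756 (luxury)

At Y = 8506: Q = 101.078.
dQ/dY = 3.85/(2√Y) = 0.0208722 at this income.
η = (dQ/dY)·(Y/Q) = 0.0208722 × (8506/101.078) = 1.756.
Since η > 1, the good is a luxury.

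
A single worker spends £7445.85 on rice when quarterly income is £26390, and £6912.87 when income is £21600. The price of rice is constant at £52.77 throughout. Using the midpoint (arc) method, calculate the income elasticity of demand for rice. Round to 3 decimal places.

0.372

With a constant price, Q₁ = 7445.85/52.77 = 141.100 and Q₂ = 6912.87/52.77 = 131.000 (equivalently, work directly with expenditure since P cancels).
Midpoint %ΔQ = (6912.87 − 7445.85)/7179.36 = -0.07424; midpoint %ΔI = (21600 − 26390)/23995 = -0.19962.
η = -0.07424 / -0.19962 = 0.372.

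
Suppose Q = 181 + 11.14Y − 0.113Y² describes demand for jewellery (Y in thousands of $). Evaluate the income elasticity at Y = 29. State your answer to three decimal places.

At Y = 29: Q = 409.0270.
dQ/dY = 11.14 − 0.226Y = 4.58600.
η = (dQ/dY)·(Y/Q) = 4.58600 × (29/409.0270) = 0.325.

0.325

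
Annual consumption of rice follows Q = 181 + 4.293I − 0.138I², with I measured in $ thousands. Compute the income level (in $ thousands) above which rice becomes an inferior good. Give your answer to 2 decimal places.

15.55

dQ/dI = 4.293 − 0.276I.
The good is inferior where dQ/dI < 0. Setting dQ/dI = 0 gives I = 4.293 / 0.276 = 15.55.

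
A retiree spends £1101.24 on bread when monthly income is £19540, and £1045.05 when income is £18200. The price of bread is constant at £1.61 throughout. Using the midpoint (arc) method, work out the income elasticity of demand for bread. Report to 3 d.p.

0.737

With a constant price, Q₁ = 1101.24/1.61 = 684.000 and Q₂ = 1045.05/1.61 = 649.099 (equivalently, work directly with expenditure since P cancels).
Midpoint %ΔQ = (1045.05 − 1101.24)/1073.15 = -0.05236; midpoint %ΔI = (18200 − 19540)/18870 = -0.07101.
η = -0.05236 / -0.07101 = 0.737.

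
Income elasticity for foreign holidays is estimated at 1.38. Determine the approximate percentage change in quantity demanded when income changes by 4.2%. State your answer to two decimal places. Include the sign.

5.80%

%ΔQ ≈ η × %ΔI = 1.38 × 4.2% = 5.80%.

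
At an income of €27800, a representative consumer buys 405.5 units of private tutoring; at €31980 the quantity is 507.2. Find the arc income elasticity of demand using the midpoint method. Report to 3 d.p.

1.594

ΔQ = 507.2 − 405.5 = 101.7; midpoint Q̄ = (405.5 + 507.2)/2 = 456.35.
ΔI = 31980 − 27800 = 4180; midpoint Ī = (27800 + 31980)/2 = 29890.
η = (ΔQ/Q̄) ÷ (ΔI/Ī) = (101.7/456.35) ÷ (4180/29890) = 1.594.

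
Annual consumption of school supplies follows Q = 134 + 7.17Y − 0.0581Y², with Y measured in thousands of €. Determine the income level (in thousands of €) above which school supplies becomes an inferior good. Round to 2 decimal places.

61.70

dQ/dY = 7.17 − 0.1162Y.
The good is inferior where dQ/dY < 0. Setting dQ/dY = 0 gives Y = 7.17 / 0.1162 = 61.70.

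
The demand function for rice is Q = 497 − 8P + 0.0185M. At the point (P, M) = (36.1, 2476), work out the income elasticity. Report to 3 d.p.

0.180

At P = 36.1, M = 2476: Q = 254.006.
Holding P constant, ∂Q/∂M = 0.0185.
η_M = (∂Q/∂M)·(M/Q) = 0.0185 × (2476/254.006) = 0.180.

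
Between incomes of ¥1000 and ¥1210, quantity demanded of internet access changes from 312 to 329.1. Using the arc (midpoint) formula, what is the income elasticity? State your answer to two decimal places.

0.28

ΔQ = 329.1 − 312 = 17.1; midpoint Q̄ = (312 + 329.1)/2 = 320.55.
ΔI = 1210 − 1000 = 210; midpoint Ī = (1000 + 1210)/2 = 1105.
η = (ΔQ/Q̄) ÷ (ΔI/Ī) = (17.1/320.55) ÷ (210/1105) = 0.28.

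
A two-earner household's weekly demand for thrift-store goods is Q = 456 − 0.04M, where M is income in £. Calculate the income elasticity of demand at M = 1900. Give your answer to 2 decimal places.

-0.20

At M = 1900: Q = 380.000.
dQ/dM = −0.04.
η = (dQ/dM)·(M/Q) = -0.04 × (1900/380.000) = -0.20.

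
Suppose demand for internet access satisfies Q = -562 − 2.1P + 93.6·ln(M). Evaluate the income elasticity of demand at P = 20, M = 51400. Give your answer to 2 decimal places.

0.23

At P = 20, M = 51400: Q = 411.316.
Holding P constant, ∂Q/∂M = 93.6/M = 0.00182101.
η_M = (∂Q/∂M)·(M/Q) = 0.00182101 × (51400/411.316) = 0.23.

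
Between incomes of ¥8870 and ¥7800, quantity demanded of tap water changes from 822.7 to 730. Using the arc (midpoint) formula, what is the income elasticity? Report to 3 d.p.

ΔQ = 730 − 822.7 = -92.7; midpoint Q̄ = (822.7 + 730)/2 = 776.35.
ΔI = 7800 − 8870 = -1070; midpoint Ī = (8870 + 7800)/2 = 8335.
η = (ΔQ/Q̄) ÷ (ΔI/Ī) = (-92.7/776.35) ÷ (-1070/8335) = 0.930.

0.930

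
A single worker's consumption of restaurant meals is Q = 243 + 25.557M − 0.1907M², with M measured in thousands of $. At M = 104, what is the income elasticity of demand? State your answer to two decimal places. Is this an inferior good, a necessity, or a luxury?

At M = 104: Q = 838.3168.
dQ/dM = 25.557 − 0.3814M = -14.10860.
η = (dQ/dM)·(M/Q) = -14.10860 × (104/838.3168) = -1.75.
η < 0 ⇒ inferior good.

-1.75 (inferior good)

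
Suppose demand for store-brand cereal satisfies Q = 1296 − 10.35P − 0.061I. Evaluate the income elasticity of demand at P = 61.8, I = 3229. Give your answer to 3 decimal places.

-0.429

At P = 61.8, I = 3229: Q = 459.401.
Holding P constant, ∂Q/∂I = −0.061.
η_I = (∂Q/∂I)·(I/Q) = -0.061 × (3229/459.401) = -0.429.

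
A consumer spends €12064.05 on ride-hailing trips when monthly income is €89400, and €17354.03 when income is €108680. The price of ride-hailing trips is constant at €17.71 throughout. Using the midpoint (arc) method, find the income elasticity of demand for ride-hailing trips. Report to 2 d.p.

With a constant price, Q₁ = 12064.05/17.71 = 681.200 and Q₂ = 17354.03/17.71 = 979.900 (equivalently, work directly with expenditure since P cancels).
Midpoint %ΔQ = (17354.03 − 12064.05)/14709.04 = 0.35964; midpoint %ΔI = (108680 − 89400)/99040 = 0.19467.
η = 0.35964 / 0.19467 = 1.85.

1.85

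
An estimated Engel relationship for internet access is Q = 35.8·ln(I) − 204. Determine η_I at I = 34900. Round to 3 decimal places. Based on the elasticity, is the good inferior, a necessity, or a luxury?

At I = 34900: Q = 170.477.
dQ/dI = 35.8/I = 0.00102579 at this income.
η = (dQ/dI)·(I/Q) = 0.00102579 × (34900/170.477) = 0.210.
Since 0 < η < 1, the good is a necessity.

0.210 (necessity)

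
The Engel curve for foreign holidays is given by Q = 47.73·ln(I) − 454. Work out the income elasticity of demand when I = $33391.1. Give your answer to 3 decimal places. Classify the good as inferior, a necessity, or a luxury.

1.106 (luxury)

At I = 33391.1: Q = 43.158.
dQ/dI = 47.73/I = 0.00142942 at this income.
η = (dQ/dI)·(I/Q) = 0.00142942 × (33391.1/43.158) = 1.106.
Since η > 1, the good is a luxury.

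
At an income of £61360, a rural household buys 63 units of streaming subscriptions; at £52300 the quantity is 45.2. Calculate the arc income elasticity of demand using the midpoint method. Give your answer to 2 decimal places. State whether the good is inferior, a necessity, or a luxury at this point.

ΔQ = 45.2 − 63 = -17.8; midpoint Q̄ = (63 + 45.2)/2 = 54.1.
ΔI = 52300 − 61360 = -9060; midpoint Ī = (61360 + 52300)/2 = 56830.
η = (ΔQ/Q̄) ÷ (ΔI/Ī) = (-17.8/54.1) ÷ (-9060/56830) = 2.06.
η > 1 ⇒ luxury.

2.06 (luxury)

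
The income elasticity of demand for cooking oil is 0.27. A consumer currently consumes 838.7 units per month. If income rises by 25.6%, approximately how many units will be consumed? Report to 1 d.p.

%ΔQ ≈ η × %ΔI = 0.27 × 25.6% = 6.912%.
New Q ≈ 838.7 × (1 + 0.06912) = 896.7.

896.7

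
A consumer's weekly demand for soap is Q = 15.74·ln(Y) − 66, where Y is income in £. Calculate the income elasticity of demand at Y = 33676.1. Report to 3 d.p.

At Y = 33676.1: Q = 98.082.
dQ/dY = 15.74/Y = 0.000467394 at this income.
η = (dQ/dY)·(Y/Q) = 0.000467394 × (33676.1/98.082) = 0.160.

0.160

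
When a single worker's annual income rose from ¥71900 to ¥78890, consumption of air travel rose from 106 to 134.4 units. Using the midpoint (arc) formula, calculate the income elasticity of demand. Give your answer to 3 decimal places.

2.548

ΔQ = 134.4 − 106 = 28.4; midpoint Q̄ = (106 + 134.4)/2 = 120.2.
ΔI = 78890 − 71900 = 6990; midpoint Ī = (71900 + 78890)/2 = 75395.
η = (ΔQ/Q̄) ÷ (ΔI/Ī) = (28.4/120.2) ÷ (6990/75395) = 2.548.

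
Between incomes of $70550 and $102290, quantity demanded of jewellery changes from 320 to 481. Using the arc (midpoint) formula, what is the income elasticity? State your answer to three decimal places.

ΔQ = 481 − 320 = 161; midpoint Q̄ = (320 + 481)/2 = 400.5.
ΔI = 102290 − 70550 = 31740; midpoint Ī = (70550 + 102290)/2 = 86420.
η = (ΔQ/Q̄) ÷ (ΔI/Ī) = (161/400.5) ÷ (31740/86420) = 1.095.

1.095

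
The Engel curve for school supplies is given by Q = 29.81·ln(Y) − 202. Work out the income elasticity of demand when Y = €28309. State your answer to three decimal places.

At Y = 28309: Q = 103.580.
dQ/dY = 29.81/Y = 0.00105302 at this income.
η = (dQ/dY)·(Y/Q) = 0.00105302 × (28309/103.580) = 0.288.

0.288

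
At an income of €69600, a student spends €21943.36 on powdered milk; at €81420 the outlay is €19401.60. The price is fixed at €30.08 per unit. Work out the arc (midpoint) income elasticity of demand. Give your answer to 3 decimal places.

With a constant price, Q₁ = 21943.36/30.08 = 729.500 and Q₂ = 19401.60/30.08 = 645.000 (equivalently, work directly with expenditure since P cancels).
Midpoint %ΔQ = (19401.60 − 21943.36)/20672.48 = -0.12295; midpoint %ΔI = (81420 − 69600)/75510 = 0.15654.
η = -0.12295 / 0.15654 = -0.785.

-0.785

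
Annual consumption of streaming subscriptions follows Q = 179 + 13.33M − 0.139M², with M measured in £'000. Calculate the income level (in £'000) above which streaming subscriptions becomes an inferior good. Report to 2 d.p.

dQ/dM = 13.33 − 0.278M.
The good is inferior where dQ/dM < 0. Setting dQ/dM = 0 gives M = 13.33 / 0.278 = 47.95.

47.95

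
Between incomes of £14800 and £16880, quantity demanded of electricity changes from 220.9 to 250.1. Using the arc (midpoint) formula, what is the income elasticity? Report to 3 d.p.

ΔQ = 250.1 − 220.9 = 29.2; midpoint Q̄ = (220.9 + 250.1)/2 = 235.5.
ΔI = 16880 − 14800 = 2080; midpoint Ī = (14800 + 16880)/2 = 15840.
η = (ΔQ/Q̄) ÷ (ΔI/Ī) = (29.2/235.5) ÷ (2080/15840) = 0.944.

0.944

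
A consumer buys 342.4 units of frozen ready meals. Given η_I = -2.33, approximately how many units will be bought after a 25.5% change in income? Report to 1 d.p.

%ΔQ ≈ η × %ΔI = -2.33 × 25.5% = -59.415%.
New Q ≈ 342.4 × (1 − 0.59415) = 139.0.

139.0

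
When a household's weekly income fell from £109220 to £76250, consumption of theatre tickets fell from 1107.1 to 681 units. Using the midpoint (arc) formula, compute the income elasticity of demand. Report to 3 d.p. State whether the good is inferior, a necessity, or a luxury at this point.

1.341 (luxury)

ΔQ = 681 − 1107.1 = -426.1; midpoint Q̄ = (1107.1 + 681)/2 = 894.05.
ΔI = 76250 − 109220 = -32970; midpoint Ī = (109220 + 76250)/2 = 92735.
η = (ΔQ/Q̄) ÷ (ΔI/Ī) = (-426.1/894.05) ÷ (-32970/92735) = 1.341.
η > 1 ⇒ luxury.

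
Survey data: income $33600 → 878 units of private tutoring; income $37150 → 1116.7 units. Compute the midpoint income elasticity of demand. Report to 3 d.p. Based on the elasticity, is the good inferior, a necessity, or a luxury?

2.385 (luxury)

ΔQ = 1116.7 − 878 = 238.7; midpoint Q̄ = (878 + 1116.7)/2 = 997.35.
ΔI = 37150 − 33600 = 3550; midpoint Ī = (33600 + 37150)/2 = 35375.
η = (ΔQ/Q̄) ÷ (ΔI/Ī) = (238.7/997.35) ÷ (3550/35375) = 2.385.
η > 1 ⇒ luxury.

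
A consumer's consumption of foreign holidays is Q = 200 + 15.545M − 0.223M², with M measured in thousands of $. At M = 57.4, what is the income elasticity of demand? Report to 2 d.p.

At M = 57.4: Q = 357.5515.
dQ/dM = 15.545 − 0.446M = -10.05540.
η = (dQ/dM)·(M/Q) = -10.05540 × (57.4/357.5515) = -1.61.

-1.61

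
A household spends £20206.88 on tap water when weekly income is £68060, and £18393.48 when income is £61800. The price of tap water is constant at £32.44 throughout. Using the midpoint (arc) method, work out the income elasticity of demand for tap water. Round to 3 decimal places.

0.975

With a constant price, Q₁ = 20206.88/32.44 = 622.900 and Q₂ = 18393.48/32.44 = 567.000 (equivalently, work directly with expenditure since P cancels).
Midpoint %ΔQ = (18393.48 − 20206.88)/19300.18 = -0.09396; midpoint %ΔI = (61800 − 68060)/64930 = -0.09641.
η = -0.09396 / -0.09641 = 0.975.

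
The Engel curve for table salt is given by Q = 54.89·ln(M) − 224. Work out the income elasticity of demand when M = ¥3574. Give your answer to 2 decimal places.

At M = 3574: Q = 225.079.
dQ/dM = 54.89/M = 0.0153581 at this income.
η = (dQ/dM)·(M/Q) = 0.0153581 × (3574/225.079) = 0.24.

0.24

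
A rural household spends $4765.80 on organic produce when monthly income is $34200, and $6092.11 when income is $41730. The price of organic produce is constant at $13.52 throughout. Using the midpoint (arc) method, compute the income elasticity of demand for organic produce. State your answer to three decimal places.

1.232

With a constant price, Q₁ = 4765.80/13.52 = 352.500 and Q₂ = 6092.11/13.52 = 450.600 (equivalently, work directly with expenditure since P cancels).
Midpoint %ΔQ = (6092.11 − 4765.80)/5428.96 = 0.24430; midpoint %ΔI = (41730 − 34200)/37965 = 0.19834.
η = 0.24430 / 0.19834 = 1.232.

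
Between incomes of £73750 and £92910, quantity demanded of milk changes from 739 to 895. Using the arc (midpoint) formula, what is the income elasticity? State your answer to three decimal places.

ΔQ = 895 − 739 = 156; midpoint Q̄ = (739 + 895)/2 = 817.
ΔI = 92910 − 73750 = 19160; midpoint Ī = (73750 + 92910)/2 = 83330.
η = (ΔQ/Q̄) ÷ (ΔI/Ī) = (156/817) ÷ (19160/83330) = 0.830.

0.830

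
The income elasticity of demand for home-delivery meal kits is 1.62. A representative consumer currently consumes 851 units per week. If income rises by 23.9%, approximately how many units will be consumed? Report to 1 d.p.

1180.5

%ΔQ ≈ η × %ΔI = 1.62 × 23.9% = 38.718%.
New Q ≈ 851 × (1 + 0.38718) = 1180.5.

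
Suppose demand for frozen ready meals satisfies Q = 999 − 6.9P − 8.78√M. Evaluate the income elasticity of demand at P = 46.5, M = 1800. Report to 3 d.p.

At P = 46.5, M = 1800: Q = 305.646.
Holding P constant, ∂Q/∂M = -8.78/(2√M) = -0.103473.
η_M = (∂Q/∂M)·(M/Q) = -0.103473 × (1800/305.646) = -0.609.

-0.609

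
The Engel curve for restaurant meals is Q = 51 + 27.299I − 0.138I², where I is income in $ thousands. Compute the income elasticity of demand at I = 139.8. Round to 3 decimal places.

At I = 139.8: Q = 1170.3227.
dQ/dI = 27.299 − 0.276I = -11.28580.
η = (dQ/dI)·(I/Q) = -11.28580 × (139.8/1170.3227) = -1.348.

-1.348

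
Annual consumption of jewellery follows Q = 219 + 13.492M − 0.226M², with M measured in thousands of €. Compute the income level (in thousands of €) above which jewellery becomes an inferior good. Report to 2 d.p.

dQ/dM = 13.492 − 0.452M.
The good is inferior where dQ/dM < 0. Setting dQ/dM = 0 gives M = 13.492 / 0.452 = 29.85.

29.85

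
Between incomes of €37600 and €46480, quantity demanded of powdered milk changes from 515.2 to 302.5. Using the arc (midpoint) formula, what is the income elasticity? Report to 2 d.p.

ΔQ = 302.5 − 515.2 = -212.7; midpoint Q̄ = (515.2 + 302.5)/2 = 408.85.
ΔI = 46480 − 37600 = 8880; midpoint Ī = (37600 + 46480)/2 = 42040.
η = (ΔQ/Q̄) ÷ (ΔI/Ī) = (-212.7/408.85) ÷ (8880/42040) = -2.46.

-2.46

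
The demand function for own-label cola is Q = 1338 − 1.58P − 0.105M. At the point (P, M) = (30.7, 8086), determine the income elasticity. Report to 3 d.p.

At P = 30.7, M = 8086: Q = 440.464.
Holding P constant, ∂Q/∂M = −0.105.
η_M = (∂Q/∂M)·(M/Q) = -0.105 × (8086/440.464) = -1.928.

-1.928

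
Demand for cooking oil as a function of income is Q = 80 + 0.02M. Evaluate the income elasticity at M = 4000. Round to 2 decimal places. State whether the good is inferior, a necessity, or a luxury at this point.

0.50 (necessity)

At M = 4000: Q = 160.000.
dQ/dM = 0.02.
η = (dQ/dM)·(M/Q) = 0.02 × (4000/160.000) = 0.50.
Since 0 < η < 1, the good is a necessity.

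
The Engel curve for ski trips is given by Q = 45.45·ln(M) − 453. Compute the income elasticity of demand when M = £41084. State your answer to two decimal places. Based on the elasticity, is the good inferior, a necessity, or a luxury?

At M = 41084: Q = 29.832.
dQ/dM = 45.45/M = 0.00110627 at this income.
η = (dQ/dM)·(M/Q) = 0.00110627 × (41084/29.832) = 1.52.
Since η > 1, the good is a luxury.

1.52 (luxury)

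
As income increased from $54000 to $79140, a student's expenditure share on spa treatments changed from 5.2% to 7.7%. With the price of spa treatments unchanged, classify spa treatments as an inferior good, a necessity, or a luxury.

The budget share rises as income rises, so η > 1.

luxury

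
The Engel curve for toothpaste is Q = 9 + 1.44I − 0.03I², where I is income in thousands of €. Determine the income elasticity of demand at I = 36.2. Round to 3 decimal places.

-1.215

At I = 36.2: Q = 21.8148.
dQ/dI = 1.44 − 0.06I = -0.73200.
η = (dQ/dI)·(I/Q) = -0.73200 × (36.2/21.8148) = -1.215.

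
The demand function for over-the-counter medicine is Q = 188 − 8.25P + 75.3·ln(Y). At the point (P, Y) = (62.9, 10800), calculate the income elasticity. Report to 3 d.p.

At P = 62.9, Y = 10800: Q = 368.409.
Holding P constant, ∂Q/∂Y = 75.3/Y = 0.00697222.
η_Y = (∂Q/∂Y)·(Y/Q) = 0.00697222 × (10800/368.409) = 0.204.

0.204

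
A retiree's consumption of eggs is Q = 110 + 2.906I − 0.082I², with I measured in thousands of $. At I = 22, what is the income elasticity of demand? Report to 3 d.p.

At I = 22: Q = 134.2440.
dQ/dI = 2.906 − 0.164I = -0.70200.
η = (dQ/dI)·(I/Q) = -0.70200 × (22/134.2440) = -0.115.

-0.115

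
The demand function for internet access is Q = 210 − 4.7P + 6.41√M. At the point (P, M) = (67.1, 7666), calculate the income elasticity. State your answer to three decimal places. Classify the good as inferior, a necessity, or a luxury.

0.616 (necessity)

At P = 67.1, M = 7666: Q = 455.862.
Holding P constant, ∂Q/∂M = 6.41/(2√M) = 0.0366053.
η_M = (∂Q/∂M)·(M/Q) = 0.0366053 × (7666/455.862) = 0.616.
Since 0 < η < 1, this is a necessity.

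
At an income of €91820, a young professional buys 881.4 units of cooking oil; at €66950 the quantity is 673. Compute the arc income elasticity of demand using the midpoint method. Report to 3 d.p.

0.856

ΔQ = 673 − 881.4 = -208.4; midpoint Q̄ = (881.4 + 673)/2 = 777.2.
ΔI = 66950 − 91820 = -24870; midpoint Ī = (91820 + 66950)/2 = 79385.
η = (ΔQ/Q̄) ÷ (ΔI/Ī) = (-208.4/777.2) ÷ (-24870/79385) = 0.856.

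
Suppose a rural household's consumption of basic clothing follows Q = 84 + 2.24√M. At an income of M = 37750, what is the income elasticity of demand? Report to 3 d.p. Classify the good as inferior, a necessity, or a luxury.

At M = 37750: Q = 519.218.
dQ/dM = 2.24/(2√M) = 0.00576447 at this income.
η = (dQ/dM)·(M/Q) = 0.00576447 × (37750/519.218) = 0.419.
Since 0 < η < 1, the good is a necessity.

0.419 (necessity)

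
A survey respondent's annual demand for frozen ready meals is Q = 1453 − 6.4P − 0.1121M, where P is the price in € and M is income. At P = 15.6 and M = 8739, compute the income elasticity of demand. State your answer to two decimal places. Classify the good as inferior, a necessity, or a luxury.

At P = 15.6, M = 8739: Q = 373.518.
Holding P constant, ∂Q/∂M = −0.1121.
η_M = (∂Q/∂M)·(M/Q) = -0.1121 × (8739/373.518) = -2.62.
Since η < 0, this is an inferior good.

-2.62 (inferior good)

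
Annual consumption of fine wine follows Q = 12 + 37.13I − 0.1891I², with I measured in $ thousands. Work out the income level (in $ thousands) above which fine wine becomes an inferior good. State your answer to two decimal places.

dQ/dI = 37.13 − 0.3782I.
The good is inferior where dQ/dI < 0. Setting dQ/dI = 0 gives I = 37.13 / 0.3782 = 98.18.

98.18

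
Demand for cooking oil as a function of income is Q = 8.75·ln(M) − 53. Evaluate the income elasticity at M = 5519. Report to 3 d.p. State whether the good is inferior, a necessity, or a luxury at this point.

0.391 (necessity)

At M = 5519: Q = 22.390.
dQ/dM = 8.75/M = 0.00158543 at this income.
η = (dQ/dM)·(M/Q) = 0.00158543 × (5519/22.390) = 0.391.
Since 0 < η < 1, the good is a necessity.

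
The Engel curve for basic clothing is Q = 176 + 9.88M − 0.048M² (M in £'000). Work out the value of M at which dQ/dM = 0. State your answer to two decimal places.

102.92

dQ/dM = 9.88 − 0.096M.
The good is inferior where dQ/dM < 0. Setting dQ/dM = 0 gives M = 9.88 / 0.096 = 102.92.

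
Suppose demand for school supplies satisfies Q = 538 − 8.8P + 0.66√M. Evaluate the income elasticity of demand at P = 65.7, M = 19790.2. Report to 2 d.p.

0.88

At P = 65.7, M = 19790.2: Q = 52.687.
Holding P constant, ∂Q/∂M = 0.66/(2√M) = 0.00234579.
η_M = (∂Q/∂M)·(M/Q) = 0.00234579 × (19790.2/52.687) = 0.88.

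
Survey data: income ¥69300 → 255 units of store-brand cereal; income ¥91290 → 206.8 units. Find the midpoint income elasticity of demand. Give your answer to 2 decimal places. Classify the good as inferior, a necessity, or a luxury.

-0.76 (inferior good)

ΔQ = 206.8 − 255 = -48.2; midpoint Q̄ = (255 + 206.8)/2 = 230.9.
ΔI = 91290 − 69300 = 21990; midpoint Ī = (69300 + 91290)/2 = 80295.
η = (ΔQ/Q̄) ÷ (ΔI/Ī) = (-48.2/230.9) ÷ (21990/80295) = -0.76.
η < 0 ⇒ inferior good.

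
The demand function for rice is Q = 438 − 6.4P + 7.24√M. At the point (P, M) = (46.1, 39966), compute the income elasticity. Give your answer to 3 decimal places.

At P = 46.1, M = 39966: Q = 1590.344.
Holding P constant, ∂Q/∂M = 7.24/(2√M) = 0.0181077.
η_M = (∂Q/∂M)·(M/Q) = 0.0181077 × (39966/1590.344) = 0.455.

0.455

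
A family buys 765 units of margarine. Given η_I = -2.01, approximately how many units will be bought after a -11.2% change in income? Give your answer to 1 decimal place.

937.2

%ΔQ ≈ η × %ΔI = -2.01 × (-11.2%) = 22.512%.
New Q ≈ 765 × (1 + 0.22512) = 937.2.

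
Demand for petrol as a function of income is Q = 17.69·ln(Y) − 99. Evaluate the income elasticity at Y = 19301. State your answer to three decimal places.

0.234

At Y = 19301: Q = 75.563.
dQ/dY = 17.69/Y = 0.000916533 at this income.
η = (dQ/dY)·(Y/Q) = 0.000916533 × (19301/75.563) = 0.234.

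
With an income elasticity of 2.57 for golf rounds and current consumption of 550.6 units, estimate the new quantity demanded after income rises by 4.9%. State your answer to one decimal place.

%ΔQ ≈ η × %ΔI = 2.57 × 4.9% = 12.593%.
New Q ≈ 550.6 × (1 + 0.12593) = 619.9.

619.9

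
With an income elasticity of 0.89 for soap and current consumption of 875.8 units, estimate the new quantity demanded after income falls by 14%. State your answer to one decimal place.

%ΔQ ≈ η × %ΔI = 0.89 × (-14%) = -12.46%.
New Q ≈ 875.8 × (1 − 0.1246) = 766.7.

766.7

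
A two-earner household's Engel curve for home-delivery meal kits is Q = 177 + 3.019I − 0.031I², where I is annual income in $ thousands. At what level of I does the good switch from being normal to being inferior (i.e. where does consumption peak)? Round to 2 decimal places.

dQ/dI = 3.019 − 0.062I.
The good is inferior where dQ/dI < 0. Setting dQ/dI = 0 gives I = 3.019 / 0.062 = 48.69.

48.69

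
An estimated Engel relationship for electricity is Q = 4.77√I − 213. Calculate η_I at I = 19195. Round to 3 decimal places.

At I = 19195: Q = 447.865.
dQ/dI = 4.77/(2√I) = 0.0172145 at this income.
η = (dQ/dI)·(I/Q) = 0.0172145 × (19195/447.865) = 0.738.

0.738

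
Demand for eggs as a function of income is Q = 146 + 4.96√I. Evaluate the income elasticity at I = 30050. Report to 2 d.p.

At I = 30050: Q = 1005.813.
dQ/dI = 4.96/(2√I) = 0.0143064 at this income.
η = (dQ/dI)·(I/Q) = 0.0143064 × (30050/1005.813) = 0.43.

0.43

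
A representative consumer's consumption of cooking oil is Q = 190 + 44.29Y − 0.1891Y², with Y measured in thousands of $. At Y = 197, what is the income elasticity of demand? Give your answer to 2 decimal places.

At Y = 197: Q = 1576.3481.
dQ/dY = 44.29 − 0.3782Y = -30.21540.
η = (dQ/dY)·(Y/Q) = -30.21540 × (197/1576.3481) = -3.78.

-3.78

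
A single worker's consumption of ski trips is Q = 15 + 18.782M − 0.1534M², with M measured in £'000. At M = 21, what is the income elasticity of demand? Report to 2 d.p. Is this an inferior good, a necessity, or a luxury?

0.76 (necessity)

At M = 21: Q = 341.7726.
dQ/dM = 18.782 − 0.3068M = 12.33920.
η = (dQ/dM)·(M/Q) = 12.33920 × (21/341.7726) = 0.76.
0 < η < 1 ⇒ necessity.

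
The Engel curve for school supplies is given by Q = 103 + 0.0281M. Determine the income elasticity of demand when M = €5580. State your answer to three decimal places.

At M = 5580: Q = 259.798.
dQ/dM = 0.0281.
η = (dQ/dM)·(M/Q) = 0.0281 × (5580/259.798) = 0.604.

0.604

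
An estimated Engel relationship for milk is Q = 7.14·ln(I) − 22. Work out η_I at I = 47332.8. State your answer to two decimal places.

At I = 47332.8: Q = 54.862.
dQ/dI = 7.14/I = 0.000150847 at this income.
η = (dQ/dI)·(I/Q) = 0.000150847 × (47332.8/54.862) = 0.13.

0.13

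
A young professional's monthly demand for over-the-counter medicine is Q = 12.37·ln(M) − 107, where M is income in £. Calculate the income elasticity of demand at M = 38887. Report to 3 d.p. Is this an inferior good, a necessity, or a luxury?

0.521 (necessity)

At M = 38887: Q = 23.731.
dQ/dM = 12.37/M = 0.000318101 at this income.
η = (dQ/dM)·(M/Q) = 0.000318101 × (38887/23.731) = 0.521.
Since 0 < η < 1, the good is a necessity.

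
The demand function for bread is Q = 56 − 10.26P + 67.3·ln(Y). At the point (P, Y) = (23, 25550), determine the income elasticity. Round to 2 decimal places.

At P = 23, Y = 25550: Q = 503.007.
Holding P constant, ∂Q/∂Y = 67.3/Y = 0.00263405.
η_Y = (∂Q/∂Y)·(Y/Q) = 0.00263405 × (25550/503.007) = 0.13.

0.13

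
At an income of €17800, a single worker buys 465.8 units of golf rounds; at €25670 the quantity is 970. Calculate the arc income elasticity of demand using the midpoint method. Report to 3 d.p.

ΔQ = 970 − 465.8 = 504.2; midpoint Q̄ = (465.8 + 970)/2 = 717.9.
ΔI = 25670 − 17800 = 7870; midpoint Ī = (17800 + 25670)/2 = 21735.
η = (ΔQ/Q̄) ÷ (ΔI/Ī) = (504.2/717.9) ÷ (7870/21735) = 1.940.

1.940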